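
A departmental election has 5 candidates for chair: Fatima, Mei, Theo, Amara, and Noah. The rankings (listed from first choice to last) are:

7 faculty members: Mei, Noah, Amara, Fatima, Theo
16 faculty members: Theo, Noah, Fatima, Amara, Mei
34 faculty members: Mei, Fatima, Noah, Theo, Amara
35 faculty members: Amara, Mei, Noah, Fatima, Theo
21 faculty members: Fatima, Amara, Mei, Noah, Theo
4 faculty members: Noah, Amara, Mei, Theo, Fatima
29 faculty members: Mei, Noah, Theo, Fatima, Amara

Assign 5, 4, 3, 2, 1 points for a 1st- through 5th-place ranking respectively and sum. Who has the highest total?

Fatima: 7·2 + 16·3 + 34·4 + 35·2 + 21·5 + 4·1 + 29·2 = 435
Mei: 7·5 + 16·1 + 34·5 + 35·4 + 21·3 + 4·3 + 29·5 = 581
Theo: 7·1 + 16·5 + 34·2 + 35·1 + 21·1 + 4·2 + 29·3 = 306
Amara: 7·3 + 16·2 + 34·1 + 35·5 + 21·4 + 4·4 + 29·1 = 391
Noah: 7·4 + 16·4 + 34·3 + 35·3 + 21·2 + 4·5 + 29·4 = 477
Mei has the highest Borda score (581).

Mei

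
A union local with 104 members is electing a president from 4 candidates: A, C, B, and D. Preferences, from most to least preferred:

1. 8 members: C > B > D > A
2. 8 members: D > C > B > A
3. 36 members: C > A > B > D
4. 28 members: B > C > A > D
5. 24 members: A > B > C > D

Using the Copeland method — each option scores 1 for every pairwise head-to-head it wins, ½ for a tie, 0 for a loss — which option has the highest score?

C

A: beats B and D; loses to C → score 2.
C: beats A and D; ties B → score 2.5.
B: beats D; ties C; loses to A → score 1.5.
D: loses to A, C, and B → score 0.
C has the best pairwise record.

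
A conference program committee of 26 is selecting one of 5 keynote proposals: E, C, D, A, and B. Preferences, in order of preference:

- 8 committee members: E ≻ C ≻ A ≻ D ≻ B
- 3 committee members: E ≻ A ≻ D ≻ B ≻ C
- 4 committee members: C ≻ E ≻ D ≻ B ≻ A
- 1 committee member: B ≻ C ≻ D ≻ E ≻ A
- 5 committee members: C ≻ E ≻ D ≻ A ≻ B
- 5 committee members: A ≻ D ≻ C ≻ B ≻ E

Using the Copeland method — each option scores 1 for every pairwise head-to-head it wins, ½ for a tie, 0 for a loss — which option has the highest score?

E: beats D, A, and B; loses to C → score 3.
C: beats E, D, A, and B → score 4.
D: beats B; loses to E, C, and A → score 1.
A: beats D and B; loses to E and C → score 2.
B: loses to E, C, D, and A → score 0.
C has the best pairwise record.

C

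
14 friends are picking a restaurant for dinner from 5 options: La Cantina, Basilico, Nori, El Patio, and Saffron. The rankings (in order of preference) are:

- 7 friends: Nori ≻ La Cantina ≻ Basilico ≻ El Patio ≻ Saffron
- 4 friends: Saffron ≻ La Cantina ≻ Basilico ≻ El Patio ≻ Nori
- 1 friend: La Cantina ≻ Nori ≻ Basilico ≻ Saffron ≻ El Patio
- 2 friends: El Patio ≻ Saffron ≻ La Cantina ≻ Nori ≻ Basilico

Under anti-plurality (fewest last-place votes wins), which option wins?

Last-place votes: La Cantina 0, Basilico 2, Nori 4, El Patio 1, Saffron 7.
La Cantina is ranked last by the fewest voters, so La Cantina wins.

La Cantina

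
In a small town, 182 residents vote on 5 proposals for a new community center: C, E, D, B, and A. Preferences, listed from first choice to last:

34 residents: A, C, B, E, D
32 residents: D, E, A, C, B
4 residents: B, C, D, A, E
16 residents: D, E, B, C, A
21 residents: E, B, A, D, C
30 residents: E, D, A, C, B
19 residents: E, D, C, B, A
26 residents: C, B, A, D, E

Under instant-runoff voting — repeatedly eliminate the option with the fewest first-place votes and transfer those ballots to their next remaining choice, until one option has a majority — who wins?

Round 1: C 26, E 70, D 48, B 4, A 34. Eliminate B.
Round 2: C 30, E 70, D 48, A 34. Eliminate C.
Round 3: E 70, D 52, A 60. Eliminate D.
Round 4: E 118, A 64. E has a majority.

E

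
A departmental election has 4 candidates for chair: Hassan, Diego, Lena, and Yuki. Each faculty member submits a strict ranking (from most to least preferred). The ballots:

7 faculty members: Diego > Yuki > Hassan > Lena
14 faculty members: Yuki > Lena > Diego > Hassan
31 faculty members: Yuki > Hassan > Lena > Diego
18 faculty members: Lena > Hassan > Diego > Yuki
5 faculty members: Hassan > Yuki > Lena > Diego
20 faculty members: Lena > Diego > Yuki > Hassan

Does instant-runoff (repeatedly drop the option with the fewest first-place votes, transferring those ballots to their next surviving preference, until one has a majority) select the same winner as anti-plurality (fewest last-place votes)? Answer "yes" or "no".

no

Instant-runoff — R1 Hassan 5, Diego 7, Lena 38, Yuki 45 (Hassan out); R2 Diego 7, Lena 38, Yuki 50 (Yuki winner). Winner: Yuki.
Anti-plurality — last-place votes: Hassan 34, Diego 36, Lena 7, Yuki 18. Winner: Lena.
The two methods disagree.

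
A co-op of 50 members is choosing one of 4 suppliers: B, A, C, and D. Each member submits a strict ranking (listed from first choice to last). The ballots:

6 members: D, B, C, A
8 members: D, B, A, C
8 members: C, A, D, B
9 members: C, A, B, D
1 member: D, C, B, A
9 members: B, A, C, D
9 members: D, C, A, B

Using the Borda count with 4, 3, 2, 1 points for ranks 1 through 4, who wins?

C

B: 6·3 + 8·3 + 8·1 + 9·2 + 1·2 + 9·4 + 9·1 = 115
A: 6·1 + 8·2 + 8·3 + 9·3 + 1·1 + 9·3 + 9·2 = 119
C: 6·2 + 8·1 + 8·4 + 9·4 + 1·3 + 9·2 + 9·3 = 136
D: 6·4 + 8·4 + 8·2 + 9·1 + 1·4 + 9·1 + 9·4 = 130
C has the highest Borda score (136).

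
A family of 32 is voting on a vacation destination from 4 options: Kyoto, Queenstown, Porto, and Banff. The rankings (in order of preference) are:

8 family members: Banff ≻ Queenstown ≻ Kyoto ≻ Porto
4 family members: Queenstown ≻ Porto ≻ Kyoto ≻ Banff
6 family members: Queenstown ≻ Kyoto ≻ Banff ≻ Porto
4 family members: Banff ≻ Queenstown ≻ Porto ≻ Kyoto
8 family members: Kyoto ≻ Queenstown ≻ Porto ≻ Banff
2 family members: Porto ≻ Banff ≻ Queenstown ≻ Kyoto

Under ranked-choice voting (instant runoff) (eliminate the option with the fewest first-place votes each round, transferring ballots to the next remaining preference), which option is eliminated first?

Porto

Round 1: Kyoto 8, Queenstown 10, Porto 2, Banff 12. Eliminate Porto.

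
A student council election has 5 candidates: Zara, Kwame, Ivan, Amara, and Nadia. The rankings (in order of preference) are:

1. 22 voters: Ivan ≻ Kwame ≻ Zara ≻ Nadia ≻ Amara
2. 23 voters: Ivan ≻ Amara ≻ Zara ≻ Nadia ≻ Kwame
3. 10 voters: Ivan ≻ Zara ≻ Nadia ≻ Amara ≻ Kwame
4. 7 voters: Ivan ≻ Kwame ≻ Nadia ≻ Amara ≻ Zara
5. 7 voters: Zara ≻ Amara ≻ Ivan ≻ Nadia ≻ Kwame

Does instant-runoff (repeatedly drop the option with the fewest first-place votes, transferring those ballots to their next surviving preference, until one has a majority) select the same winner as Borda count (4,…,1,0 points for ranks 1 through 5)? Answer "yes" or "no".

yes

Instant-runoff — R1 Zara 7, Kwame 0, Ivan 62, Amara 0, Nadia 0 (Ivan winner). Winner: Ivan.
Borda — scores: Zara 148, Kwame 87, Ivan 262, Amara 107, Nadia 86. Winner: Ivan.
The two methods agree.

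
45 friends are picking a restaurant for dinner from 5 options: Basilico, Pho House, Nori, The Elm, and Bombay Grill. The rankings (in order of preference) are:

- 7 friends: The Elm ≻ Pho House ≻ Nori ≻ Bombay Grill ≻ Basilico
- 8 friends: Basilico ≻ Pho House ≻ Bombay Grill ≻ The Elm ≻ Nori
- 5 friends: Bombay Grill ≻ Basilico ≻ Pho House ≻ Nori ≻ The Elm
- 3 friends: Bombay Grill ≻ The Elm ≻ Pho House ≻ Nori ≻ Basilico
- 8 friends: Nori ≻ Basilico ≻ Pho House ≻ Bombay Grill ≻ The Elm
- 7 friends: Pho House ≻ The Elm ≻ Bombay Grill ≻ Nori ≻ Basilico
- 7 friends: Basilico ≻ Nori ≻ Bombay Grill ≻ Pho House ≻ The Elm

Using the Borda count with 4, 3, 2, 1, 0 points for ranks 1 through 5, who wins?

Pho House

Basilico: 7·0 + 8·4 + 5·3 + 3·0 + 8·3 + 7·0 + 7·4 = 99
Pho House: 7·3 + 8·3 + 5·2 + 3·2 + 8·2 + 7·4 + 7·1 = 112
Nori: 7·2 + 8·0 + 5·1 + 3·1 + 8·4 + 7·1 + 7·3 = 82
The Elm: 7·4 + 8·1 + 5·0 + 3·3 + 8·0 + 7·3 + 7·0 = 66
Bombay Grill: 7·1 + 8·2 + 5·4 + 3·4 + 8·1 + 7·2 + 7·2 = 91
Pho House has the highest Borda score (112).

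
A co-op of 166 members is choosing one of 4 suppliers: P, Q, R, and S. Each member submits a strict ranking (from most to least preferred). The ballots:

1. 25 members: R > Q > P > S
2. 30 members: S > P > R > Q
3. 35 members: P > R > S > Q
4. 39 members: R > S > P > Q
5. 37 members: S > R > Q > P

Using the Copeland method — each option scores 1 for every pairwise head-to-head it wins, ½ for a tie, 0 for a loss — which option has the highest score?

P: beats Q; loses to R and S → score 1.
Q: loses to P, R, and S → score 0.
R: beats P, Q, and S → score 3.
S: beats P and Q; loses to R → score 2.
R has the best pairwise record.

R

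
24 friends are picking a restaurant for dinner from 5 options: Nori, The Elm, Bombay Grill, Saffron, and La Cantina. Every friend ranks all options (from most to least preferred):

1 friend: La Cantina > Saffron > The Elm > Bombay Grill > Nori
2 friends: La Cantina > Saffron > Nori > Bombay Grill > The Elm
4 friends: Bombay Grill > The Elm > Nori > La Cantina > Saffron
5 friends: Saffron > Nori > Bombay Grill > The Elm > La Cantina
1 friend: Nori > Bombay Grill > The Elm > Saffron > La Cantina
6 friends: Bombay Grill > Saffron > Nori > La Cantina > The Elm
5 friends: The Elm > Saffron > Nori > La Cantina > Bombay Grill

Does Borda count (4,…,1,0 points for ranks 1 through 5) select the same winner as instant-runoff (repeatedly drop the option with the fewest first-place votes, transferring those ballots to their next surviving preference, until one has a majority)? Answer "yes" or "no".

Borda — scores: Nori 53, The Elm 41, Bombay Grill 56, Saffron 63, La Cantina 27. Winner: Saffron.
Instant-runoff — R1 Nori 1, The Elm 5, Bombay Grill 10, Saffron 5, La Cantina 3 (Nori out); R2 The Elm 5, Bombay Grill 11, Saffron 5, La Cantina 3 (La Cantina out); R3 The Elm 5, Bombay Grill 11, Saffron 8 (The Elm out); R4 Bombay Grill 11, Saffron 13 (Saffron winner). Winner: Saffron.
The two methods agree.

yes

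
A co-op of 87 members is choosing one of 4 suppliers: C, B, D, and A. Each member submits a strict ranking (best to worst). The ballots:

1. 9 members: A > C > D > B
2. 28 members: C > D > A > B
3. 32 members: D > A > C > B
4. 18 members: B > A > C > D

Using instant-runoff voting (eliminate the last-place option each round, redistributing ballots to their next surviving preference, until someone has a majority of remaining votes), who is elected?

Round 1: C 28, B 18, D 32, A 9. Eliminate A.
Round 2: C 37, B 18, D 32. Eliminate B.
Round 3: C 55, D 32. C has a majority.

C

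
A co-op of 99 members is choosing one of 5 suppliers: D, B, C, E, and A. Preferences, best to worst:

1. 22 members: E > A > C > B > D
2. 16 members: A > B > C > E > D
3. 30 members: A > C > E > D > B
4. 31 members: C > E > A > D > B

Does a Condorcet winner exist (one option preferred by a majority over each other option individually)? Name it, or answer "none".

none

Checking pairwise contests:
C beats D 99–0.
D beats B 61–38.
A beats C 68–31.
C beats E 77–22.
E beats A 53–46.
Every option loses at least one head-to-head, so there is no Condorcet winner.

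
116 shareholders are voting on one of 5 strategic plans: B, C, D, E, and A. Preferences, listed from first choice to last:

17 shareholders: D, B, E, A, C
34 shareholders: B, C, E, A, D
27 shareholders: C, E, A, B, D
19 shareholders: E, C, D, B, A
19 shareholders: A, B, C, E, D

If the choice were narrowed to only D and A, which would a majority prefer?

A

Voters preferring D to A: 36; preferring A to D: 80.
A wins the head-to-head.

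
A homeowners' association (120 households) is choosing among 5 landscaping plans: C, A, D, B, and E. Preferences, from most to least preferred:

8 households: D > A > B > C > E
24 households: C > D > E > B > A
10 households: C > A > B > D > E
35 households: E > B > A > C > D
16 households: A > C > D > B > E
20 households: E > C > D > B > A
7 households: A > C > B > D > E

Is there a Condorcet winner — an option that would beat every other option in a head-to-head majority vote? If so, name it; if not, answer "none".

Checking pairwise contests:
A beats C 66–54.
B beats A 79–41.
C beats D 112–8.
C beats B 77–43.
C beats E 65–55.
Every option loses at least one head-to-head, so there is no Condorcet winner.

none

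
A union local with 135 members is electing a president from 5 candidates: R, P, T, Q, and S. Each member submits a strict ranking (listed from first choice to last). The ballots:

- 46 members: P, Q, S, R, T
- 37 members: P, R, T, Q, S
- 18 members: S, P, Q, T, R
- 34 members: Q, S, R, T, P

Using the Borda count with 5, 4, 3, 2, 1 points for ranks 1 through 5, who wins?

P

R: 46·2 + 37·4 + 18·1 + 34·3 = 360
P: 46·5 + 37·5 + 18·4 + 34·1 = 521
T: 46·1 + 37·3 + 18·2 + 34·2 = 261
Q: 46·4 + 37·2 + 18·3 + 34·5 = 482
S: 46·3 + 37·1 + 18·5 + 34·4 = 401
P has the highest Borda score (521).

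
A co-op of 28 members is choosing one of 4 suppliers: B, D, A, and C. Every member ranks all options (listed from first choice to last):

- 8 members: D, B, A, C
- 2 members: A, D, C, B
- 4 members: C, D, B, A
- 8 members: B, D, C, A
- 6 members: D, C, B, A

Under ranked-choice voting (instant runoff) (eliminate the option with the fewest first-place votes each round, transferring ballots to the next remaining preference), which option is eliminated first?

Round 1: B 8, D 14, A 2, C 4. Eliminate A.

A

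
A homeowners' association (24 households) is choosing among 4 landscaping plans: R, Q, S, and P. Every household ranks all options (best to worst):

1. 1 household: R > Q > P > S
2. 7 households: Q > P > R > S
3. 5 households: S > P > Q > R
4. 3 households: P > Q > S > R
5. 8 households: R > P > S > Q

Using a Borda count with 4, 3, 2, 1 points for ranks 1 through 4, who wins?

R: 1·4 + 7·2 + 5·1 + 3·1 + 8·4 = 58
Q: 1·3 + 7·4 + 5·2 + 3·3 + 8·1 = 58
S: 1·1 + 7·1 + 5·4 + 3·2 + 8·2 = 50
P: 1·2 + 7·3 + 5·3 + 3·4 + 8·3 = 74
P has the highest Borda score (74).

P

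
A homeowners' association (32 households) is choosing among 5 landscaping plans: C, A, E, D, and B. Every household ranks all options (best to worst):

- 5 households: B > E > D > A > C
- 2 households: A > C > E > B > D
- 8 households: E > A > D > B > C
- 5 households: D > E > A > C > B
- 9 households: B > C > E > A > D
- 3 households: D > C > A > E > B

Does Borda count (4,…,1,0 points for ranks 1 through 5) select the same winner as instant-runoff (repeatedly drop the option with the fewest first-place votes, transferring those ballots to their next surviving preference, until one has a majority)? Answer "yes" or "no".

yes

Borda — scores: C 47, A 62, E 87, D 58, B 66. Winner: E.
Instant-runoff — R1 C 0, A 2, E 8, D 8, B 14 (C out); R2 A 2, E 8, D 8, B 14 (A out); R3 E 10, D 8, B 14 (D out); R4 E 18, B 14 (E winner). Winner: E.
The two methods agree.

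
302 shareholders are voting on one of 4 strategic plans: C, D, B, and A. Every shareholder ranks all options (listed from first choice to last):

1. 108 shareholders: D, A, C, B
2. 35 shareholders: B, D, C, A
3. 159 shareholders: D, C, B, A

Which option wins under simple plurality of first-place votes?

First-place votes: C 0, D 267, B 35, A 0.
D has the most first-place votes.

D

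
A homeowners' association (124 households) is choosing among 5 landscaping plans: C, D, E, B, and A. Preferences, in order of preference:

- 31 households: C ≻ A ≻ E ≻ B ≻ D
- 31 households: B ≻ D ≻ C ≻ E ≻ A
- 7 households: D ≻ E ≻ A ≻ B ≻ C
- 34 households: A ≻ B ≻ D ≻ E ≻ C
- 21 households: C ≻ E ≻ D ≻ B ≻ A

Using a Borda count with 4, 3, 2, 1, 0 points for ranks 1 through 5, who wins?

C: 31·4 + 31·2 + 7·0 + 34·0 + 21·4 = 270
D: 31·0 + 31·3 + 7·4 + 34·2 + 21·2 = 231
E: 31·2 + 31·1 + 7·3 + 34·1 + 21·3 = 211
B: 31·1 + 31·4 + 7·1 + 34·3 + 21·1 = 285
A: 31·3 + 31·0 + 7·2 + 34·4 + 21·0 = 243
B has the highest Borda score (285).

B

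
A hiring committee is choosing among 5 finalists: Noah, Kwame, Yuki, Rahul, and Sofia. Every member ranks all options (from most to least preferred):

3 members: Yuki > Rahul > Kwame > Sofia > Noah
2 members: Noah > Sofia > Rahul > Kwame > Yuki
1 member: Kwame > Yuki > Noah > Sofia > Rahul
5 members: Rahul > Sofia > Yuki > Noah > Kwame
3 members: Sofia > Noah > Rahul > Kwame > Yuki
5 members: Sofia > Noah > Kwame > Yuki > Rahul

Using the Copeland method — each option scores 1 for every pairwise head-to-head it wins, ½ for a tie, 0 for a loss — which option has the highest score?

Sofia

Noah: beats Kwame, Yuki, and Rahul; loses to Sofia → score 3.
Kwame: beats Yuki; loses to Noah, Rahul, and Sofia → score 1.
Yuki: loses to Noah, Kwame, Rahul, and Sofia → score 0.
Rahul: beats Kwame and Yuki; loses to Noah and Sofia → score 2.
Sofia: beats Noah, Kwame, Yuki, and Rahul → score 4.
Sofia has the best pairwise record.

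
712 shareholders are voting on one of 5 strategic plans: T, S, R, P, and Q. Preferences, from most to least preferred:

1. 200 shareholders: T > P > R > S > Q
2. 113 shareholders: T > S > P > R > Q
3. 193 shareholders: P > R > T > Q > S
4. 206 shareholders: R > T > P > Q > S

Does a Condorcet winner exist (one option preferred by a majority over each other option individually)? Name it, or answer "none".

Checking pairwise contests:
R beats T 399–313.
T beats S 712–0.
P beats R 506–206.
T beats P 519–193.
T beats Q 712–0.
Every option loses at least one head-to-head, so there is no Condorcet winner.

none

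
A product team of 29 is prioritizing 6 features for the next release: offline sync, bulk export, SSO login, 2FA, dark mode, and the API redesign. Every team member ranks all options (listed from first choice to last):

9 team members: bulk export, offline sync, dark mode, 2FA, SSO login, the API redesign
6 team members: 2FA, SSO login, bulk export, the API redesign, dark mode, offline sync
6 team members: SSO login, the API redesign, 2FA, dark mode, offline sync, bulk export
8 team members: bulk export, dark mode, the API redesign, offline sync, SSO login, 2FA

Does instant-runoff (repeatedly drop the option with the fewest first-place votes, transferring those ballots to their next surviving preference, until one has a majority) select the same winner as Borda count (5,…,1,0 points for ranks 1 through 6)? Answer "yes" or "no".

Instant-runoff — R1 offline sync 0, bulk export 17, SSO login 6, 2FA 6, dark mode 0, the API redesign 0 (bulk export winner). Winner: bulk export.
Borda — scores: offline sync 58, bulk export 103, SSO login 71, 2FA 66, dark mode 77, the API redesign 60. Winner: bulk export.
The two methods agree.

yes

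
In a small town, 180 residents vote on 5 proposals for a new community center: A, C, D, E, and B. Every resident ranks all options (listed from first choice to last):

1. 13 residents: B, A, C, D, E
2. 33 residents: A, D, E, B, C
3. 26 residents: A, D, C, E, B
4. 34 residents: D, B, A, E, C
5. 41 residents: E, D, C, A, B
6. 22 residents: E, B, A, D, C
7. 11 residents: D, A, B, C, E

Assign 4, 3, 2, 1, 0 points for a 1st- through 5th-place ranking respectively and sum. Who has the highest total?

D

A: 13·3 + 33·4 + 26·4 + 34·2 + 41·1 + 22·2 + 11·3 = 461
C: 13·2 + 33·0 + 26·2 + 34·0 + 41·2 + 22·0 + 11·1 = 171
D: 13·1 + 33·3 + 26·3 + 34·4 + 41·3 + 22·1 + 11·4 = 515
E: 13·0 + 33·2 + 26·1 + 34·1 + 41·4 + 22·4 + 11·0 = 378
B: 13·4 + 33·1 + 26·0 + 34·3 + 41·0 + 22·3 + 11·2 = 275
D has the highest Borda score (515).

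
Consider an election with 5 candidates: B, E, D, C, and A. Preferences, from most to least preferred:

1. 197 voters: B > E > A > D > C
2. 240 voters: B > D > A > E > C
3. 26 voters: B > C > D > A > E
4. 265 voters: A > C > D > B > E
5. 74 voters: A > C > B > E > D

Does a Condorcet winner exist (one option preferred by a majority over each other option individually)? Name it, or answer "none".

B vs E: 802–0 for B.
B vs D: 537–265 for B.
B vs C: 463–339 for B.
B vs A: 463–339 for B.
B beats every other option head-to-head.

B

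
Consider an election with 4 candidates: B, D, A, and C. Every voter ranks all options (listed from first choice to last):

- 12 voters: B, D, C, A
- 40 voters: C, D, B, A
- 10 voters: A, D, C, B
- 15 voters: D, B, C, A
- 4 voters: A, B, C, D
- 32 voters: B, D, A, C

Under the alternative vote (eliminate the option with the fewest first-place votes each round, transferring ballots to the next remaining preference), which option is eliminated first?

Round 1: B 44, D 15, A 14, C 40. Eliminate A.

A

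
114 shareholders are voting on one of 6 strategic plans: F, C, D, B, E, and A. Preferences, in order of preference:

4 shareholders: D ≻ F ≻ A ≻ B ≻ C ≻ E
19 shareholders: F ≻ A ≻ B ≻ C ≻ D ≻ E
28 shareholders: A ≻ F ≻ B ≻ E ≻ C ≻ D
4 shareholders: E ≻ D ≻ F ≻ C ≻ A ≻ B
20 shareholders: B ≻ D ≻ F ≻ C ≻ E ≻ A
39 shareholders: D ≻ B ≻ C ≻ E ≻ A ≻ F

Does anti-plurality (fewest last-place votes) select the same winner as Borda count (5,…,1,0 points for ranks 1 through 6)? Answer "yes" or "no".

no

Anti-plurality — last-place votes: F 39, C 0, D 28, B 4, E 23, A 20. Winner: C.
Borda — scores: F 295, C 235, D 330, B 405, E 174, A 271. Winner: B.
The two methods disagree.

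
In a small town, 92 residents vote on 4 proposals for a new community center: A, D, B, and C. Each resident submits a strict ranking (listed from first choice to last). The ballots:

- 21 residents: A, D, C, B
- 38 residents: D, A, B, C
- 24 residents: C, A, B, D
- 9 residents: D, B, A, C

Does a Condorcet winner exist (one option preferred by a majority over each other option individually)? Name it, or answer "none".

D vs A: 47–45 for D.
D vs B: 68–24 for D.
D vs C: 68–24 for D.
D beats every other option head-to-head.

D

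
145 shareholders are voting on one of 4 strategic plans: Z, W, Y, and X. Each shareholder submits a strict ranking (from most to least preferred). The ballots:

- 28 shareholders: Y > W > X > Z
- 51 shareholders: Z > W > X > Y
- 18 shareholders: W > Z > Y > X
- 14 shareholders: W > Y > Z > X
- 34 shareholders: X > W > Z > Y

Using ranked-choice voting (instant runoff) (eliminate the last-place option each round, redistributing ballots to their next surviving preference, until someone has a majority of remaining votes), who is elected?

W

Round 1: Z 51, W 32, Y 28, X 34. Eliminate Y.
Round 2: Z 51, W 60, X 34. Eliminate X.
Round 3: Z 51, W 94. W has a majority.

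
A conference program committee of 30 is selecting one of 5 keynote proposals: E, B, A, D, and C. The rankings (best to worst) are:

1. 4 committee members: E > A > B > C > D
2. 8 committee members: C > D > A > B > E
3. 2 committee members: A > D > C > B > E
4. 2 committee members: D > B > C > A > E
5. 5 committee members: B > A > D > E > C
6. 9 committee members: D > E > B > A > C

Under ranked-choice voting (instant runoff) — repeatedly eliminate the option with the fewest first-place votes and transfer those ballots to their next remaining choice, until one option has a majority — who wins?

Round 1: E 4, B 5, A 2, D 11, C 8. Eliminate A.
Round 2: E 4, B 5, D 13, C 8. Eliminate E.
Round 3: B 9, D 13, C 8. Eliminate C.
Round 4: B 9, D 21. D has a majority.

D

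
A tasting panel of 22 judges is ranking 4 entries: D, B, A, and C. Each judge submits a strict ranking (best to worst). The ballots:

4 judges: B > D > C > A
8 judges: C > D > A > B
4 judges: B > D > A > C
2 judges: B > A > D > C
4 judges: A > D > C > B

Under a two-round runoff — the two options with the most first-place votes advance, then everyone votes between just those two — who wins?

C

Round 1 first-place votes: D 0, B 10, A 4, C 8.
B and C advance.
Runoff: B is preferred to C by 10 voters; C by 12.
C wins the runoff.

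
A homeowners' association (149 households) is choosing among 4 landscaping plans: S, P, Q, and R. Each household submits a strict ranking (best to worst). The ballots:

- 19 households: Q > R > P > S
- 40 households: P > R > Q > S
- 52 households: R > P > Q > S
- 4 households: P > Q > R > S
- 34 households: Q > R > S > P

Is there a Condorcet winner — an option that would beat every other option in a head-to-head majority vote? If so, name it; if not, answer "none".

R vs S: 149–0 for R.
R vs P: 105–44 for R.
R vs Q: 92–57 for R.
R beats every other option head-to-head.

R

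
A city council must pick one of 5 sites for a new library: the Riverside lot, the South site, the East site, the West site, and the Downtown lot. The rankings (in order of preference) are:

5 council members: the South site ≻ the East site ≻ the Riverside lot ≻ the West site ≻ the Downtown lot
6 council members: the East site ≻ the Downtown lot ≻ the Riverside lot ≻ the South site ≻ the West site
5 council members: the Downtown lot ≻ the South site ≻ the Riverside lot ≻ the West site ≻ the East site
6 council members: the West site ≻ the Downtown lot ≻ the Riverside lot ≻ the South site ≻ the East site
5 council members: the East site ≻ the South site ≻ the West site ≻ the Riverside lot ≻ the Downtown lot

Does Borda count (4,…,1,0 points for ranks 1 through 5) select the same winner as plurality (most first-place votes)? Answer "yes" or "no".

Borda — scores: the Riverside lot 49, the South site 62, the East site 59, the West site 44, the Downtown lot 56. Winner: the South site.
Plurality — first-place votes: the Riverside lot 0, the South site 5, the East site 11, the West site 6, the Downtown lot 5. Winner: the East site.
The two methods disagree.

no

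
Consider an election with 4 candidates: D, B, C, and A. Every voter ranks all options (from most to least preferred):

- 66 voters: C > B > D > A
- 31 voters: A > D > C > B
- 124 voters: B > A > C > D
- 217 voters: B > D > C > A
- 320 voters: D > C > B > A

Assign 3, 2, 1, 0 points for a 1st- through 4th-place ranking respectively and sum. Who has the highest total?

D: 66·1 + 31·2 + 124·0 + 217·2 + 320·3 = 1522
B: 66·2 + 31·0 + 124·3 + 217·3 + 320·1 = 1475
C: 66·3 + 31·1 + 124·1 + 217·1 + 320·2 = 1210
A: 66·0 + 31·3 + 124·2 + 217·0 + 320·0 = 341
D has the highest Borda score (1522).

D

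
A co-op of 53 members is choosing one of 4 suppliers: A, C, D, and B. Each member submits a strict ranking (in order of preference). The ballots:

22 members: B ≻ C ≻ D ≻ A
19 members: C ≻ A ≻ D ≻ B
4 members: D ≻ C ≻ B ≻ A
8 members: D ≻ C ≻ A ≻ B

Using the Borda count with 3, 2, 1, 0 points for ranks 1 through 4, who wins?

C

A: 22·0 + 19·2 + 4·0 + 8·1 = 46
C: 22·2 + 19·3 + 4·2 + 8·2 = 125
D: 22·1 + 19·1 + 4·3 + 8·3 = 77
B: 22·3 + 19·0 + 4·1 + 8·0 = 70
C has the highest Borda score (125).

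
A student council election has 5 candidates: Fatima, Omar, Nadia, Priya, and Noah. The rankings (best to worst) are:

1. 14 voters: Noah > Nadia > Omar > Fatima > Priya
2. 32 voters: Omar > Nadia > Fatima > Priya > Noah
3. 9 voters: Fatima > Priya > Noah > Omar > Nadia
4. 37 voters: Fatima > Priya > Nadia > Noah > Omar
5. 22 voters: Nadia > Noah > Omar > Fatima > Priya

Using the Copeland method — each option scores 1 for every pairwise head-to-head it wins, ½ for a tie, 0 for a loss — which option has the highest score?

Nadia

Fatima: beats Priya and Noah; loses to Omar and Nadia → score 2.
Omar: beats Fatima and Priya; loses to Nadia and Noah → score 2.
Nadia: beats Fatima, Omar, Priya, and Noah → score 4.
Priya: beats Noah; loses to Fatima, Omar, and Nadia → score 1.
Noah: beats Omar; loses to Fatima, Nadia, and Priya → score 1.
Nadia has the best pairwise record.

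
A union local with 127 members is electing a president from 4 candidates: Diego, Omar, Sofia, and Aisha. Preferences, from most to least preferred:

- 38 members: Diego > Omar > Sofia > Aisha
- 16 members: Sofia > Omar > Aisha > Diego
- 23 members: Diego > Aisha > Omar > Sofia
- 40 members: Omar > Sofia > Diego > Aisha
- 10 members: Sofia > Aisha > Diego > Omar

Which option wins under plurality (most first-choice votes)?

First-place votes: Diego 61, Omar 40, Sofia 26, Aisha 0.
Diego has the most first-place votes.

Diego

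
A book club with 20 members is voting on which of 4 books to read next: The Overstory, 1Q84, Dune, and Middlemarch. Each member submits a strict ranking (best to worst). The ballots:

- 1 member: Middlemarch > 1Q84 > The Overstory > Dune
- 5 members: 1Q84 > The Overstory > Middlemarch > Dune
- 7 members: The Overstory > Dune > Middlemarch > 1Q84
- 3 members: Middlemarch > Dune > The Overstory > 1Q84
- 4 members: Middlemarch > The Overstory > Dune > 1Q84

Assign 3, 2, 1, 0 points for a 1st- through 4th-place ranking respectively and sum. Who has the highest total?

The Overstory: 1·1 + 5·2 + 7·3 + 3·1 + 4·2 = 43
1Q84: 1·2 + 5·3 + 7·0 + 3·0 + 4·0 = 17
Dune: 1·0 + 5·0 + 7·2 + 3·2 + 4·1 = 24
Middlemarch: 1·3 + 5·1 + 7·1 + 3·3 + 4·3 = 36
The Overstory has the highest Borda score (43).

The Overstory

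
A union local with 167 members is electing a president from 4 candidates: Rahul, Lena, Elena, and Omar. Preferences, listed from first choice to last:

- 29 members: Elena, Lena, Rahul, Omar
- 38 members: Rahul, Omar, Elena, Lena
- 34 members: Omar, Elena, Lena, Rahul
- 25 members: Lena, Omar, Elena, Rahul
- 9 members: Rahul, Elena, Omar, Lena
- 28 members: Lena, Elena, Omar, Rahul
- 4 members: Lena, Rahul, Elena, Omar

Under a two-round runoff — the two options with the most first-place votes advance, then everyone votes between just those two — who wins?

Round 1 first-place votes: Rahul 47, Lena 57, Elena 29, Omar 34.
Lena and Rahul advance.
Runoff: Lena is preferred to Rahul by 120 voters; Rahul by 47.
Lena wins the runoff.

Lena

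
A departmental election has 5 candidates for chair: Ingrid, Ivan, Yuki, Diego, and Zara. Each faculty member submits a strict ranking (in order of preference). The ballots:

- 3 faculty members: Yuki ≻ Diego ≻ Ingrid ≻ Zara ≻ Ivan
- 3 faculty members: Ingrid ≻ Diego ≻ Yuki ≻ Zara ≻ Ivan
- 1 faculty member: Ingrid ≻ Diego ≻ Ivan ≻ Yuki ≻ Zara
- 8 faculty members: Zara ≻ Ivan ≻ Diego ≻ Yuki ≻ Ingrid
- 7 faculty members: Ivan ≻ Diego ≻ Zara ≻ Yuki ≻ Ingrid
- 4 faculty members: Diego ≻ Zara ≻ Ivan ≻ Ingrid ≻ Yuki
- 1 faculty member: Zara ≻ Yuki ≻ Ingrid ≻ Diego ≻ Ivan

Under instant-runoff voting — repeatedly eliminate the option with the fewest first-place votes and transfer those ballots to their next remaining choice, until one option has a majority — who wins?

Round 1: Ingrid 4, Ivan 7, Yuki 3, Diego 4, Zara 9. Eliminate Yuki.
Round 2: Ingrid 4, Ivan 7, Diego 7, Zara 9. Eliminate Ingrid.
Round 3: Ivan 7, Diego 11, Zara 9. Eliminate Ivan.
Round 4: Diego 18, Zara 9. Diego has a majority.

Diego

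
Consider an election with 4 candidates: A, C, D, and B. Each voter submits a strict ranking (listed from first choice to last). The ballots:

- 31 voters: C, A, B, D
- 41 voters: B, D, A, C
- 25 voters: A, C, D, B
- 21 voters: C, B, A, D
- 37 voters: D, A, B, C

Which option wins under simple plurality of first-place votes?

First-place votes: A 25, C 52, D 37, B 41.
C has the most first-place votes.

C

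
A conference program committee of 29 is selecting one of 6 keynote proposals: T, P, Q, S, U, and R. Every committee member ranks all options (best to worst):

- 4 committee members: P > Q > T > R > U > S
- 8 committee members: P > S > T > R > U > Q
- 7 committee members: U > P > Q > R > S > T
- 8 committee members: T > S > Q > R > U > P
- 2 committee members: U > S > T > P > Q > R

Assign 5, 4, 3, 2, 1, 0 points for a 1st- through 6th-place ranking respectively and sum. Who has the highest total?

T: 4·3 + 8·3 + 7·0 + 8·5 + 2·3 = 82
P: 4·5 + 8·5 + 7·4 + 8·0 + 2·2 = 92
Q: 4·4 + 8·0 + 7·3 + 8·3 + 2·1 = 63
S: 4·0 + 8·4 + 7·1 + 8·4 + 2·4 = 79
U: 4·1 + 8·1 + 7·5 + 8·1 + 2·5 = 65
R: 4·2 + 8·2 + 7·2 + 8·2 + 2·0 = 54
P has the highest Borda score (92).

P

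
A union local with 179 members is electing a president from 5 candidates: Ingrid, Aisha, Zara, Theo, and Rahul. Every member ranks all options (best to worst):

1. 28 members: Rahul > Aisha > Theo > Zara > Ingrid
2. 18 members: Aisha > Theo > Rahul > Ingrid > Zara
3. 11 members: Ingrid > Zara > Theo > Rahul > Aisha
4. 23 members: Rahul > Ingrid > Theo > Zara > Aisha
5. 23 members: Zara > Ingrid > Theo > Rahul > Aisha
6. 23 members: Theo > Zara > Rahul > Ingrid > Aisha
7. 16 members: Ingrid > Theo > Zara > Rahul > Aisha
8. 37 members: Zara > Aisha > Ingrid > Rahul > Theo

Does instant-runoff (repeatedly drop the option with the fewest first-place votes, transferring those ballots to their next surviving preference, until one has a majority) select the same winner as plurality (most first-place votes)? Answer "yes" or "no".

no

Instant-runoff — R1 Ingrid 27, Aisha 18, Zara 60, Theo 23, Rahul 51 (Aisha out); R2 Ingrid 27, Zara 60, Theo 41, Rahul 51 (Ingrid out); R3 Zara 71, Theo 57, Rahul 51 (Rahul out); R4 Zara 71, Theo 108 (Theo winner). Winner: Theo.
Plurality — first-place votes: Ingrid 27, Aisha 18, Zara 60, Theo 23, Rahul 51. Winner: Zara.
The two methods disagree.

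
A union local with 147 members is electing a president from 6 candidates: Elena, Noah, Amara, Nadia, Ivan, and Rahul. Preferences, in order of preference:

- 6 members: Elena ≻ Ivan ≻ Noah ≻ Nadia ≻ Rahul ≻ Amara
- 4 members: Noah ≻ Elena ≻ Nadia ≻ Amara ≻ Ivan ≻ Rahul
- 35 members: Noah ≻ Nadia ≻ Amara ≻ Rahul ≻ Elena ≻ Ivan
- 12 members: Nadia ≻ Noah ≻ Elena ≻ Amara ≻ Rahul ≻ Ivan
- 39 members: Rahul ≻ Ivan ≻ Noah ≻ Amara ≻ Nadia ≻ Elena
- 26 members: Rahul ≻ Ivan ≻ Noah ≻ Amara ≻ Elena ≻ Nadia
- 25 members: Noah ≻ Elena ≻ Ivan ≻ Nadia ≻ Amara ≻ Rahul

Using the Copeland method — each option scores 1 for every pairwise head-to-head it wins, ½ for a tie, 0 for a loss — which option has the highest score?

Elena: beats Ivan; loses to Noah, Amara, Nadia, and Rahul → score 1.
Noah: beats Elena, Amara, Nadia, Ivan, and Rahul → score 5.
Amara: beats Elena and Rahul; loses to Noah, Nadia, and Ivan → score 2.
Nadia: beats Elena, Amara, and Rahul; loses to Noah and Ivan → score 3.
Ivan: beats Amara and Nadia; loses to Elena, Noah, and Rahul → score 2.
Rahul: beats Elena and Ivan; loses to Noah, Amara, and Nadia → score 2.
Noah has the best pairwise record.

Noah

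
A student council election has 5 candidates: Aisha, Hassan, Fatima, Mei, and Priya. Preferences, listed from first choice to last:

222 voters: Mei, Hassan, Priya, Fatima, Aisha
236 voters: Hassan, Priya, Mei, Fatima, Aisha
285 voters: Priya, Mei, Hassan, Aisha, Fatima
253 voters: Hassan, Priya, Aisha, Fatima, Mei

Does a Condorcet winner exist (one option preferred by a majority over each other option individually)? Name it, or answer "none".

none

Checking pairwise contests:
Hassan beats Aisha 996–0.
Mei beats Hassan 507–489.
Aisha beats Fatima 538–458.
Priya beats Mei 774–222.
Hassan beats Priya 711–285.
Every option loses at least one head-to-head, so there is no Condorcet winner.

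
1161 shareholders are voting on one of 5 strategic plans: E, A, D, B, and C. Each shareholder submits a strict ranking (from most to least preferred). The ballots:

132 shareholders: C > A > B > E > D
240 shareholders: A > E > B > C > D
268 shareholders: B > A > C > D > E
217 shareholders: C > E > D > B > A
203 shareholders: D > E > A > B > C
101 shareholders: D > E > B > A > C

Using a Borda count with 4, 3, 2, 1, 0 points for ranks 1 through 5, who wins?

A

E: 132·1 + 240·3 + 268·0 + 217·3 + 203·3 + 101·3 = 2415
A: 132·3 + 240·4 + 268·3 + 217·0 + 203·2 + 101·1 = 2667
D: 132·0 + 240·0 + 268·1 + 217·2 + 203·4 + 101·4 = 1918
B: 132·2 + 240·2 + 268·4 + 217·1 + 203·1 + 101·2 = 2438
C: 132·4 + 240·1 + 268·2 + 217·4 + 203·0 + 101·0 = 2172
A has the highest Borda score (2667).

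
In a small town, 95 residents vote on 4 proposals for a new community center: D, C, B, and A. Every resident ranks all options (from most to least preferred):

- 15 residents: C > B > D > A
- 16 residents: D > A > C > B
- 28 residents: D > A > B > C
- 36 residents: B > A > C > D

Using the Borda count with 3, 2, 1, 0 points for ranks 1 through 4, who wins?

B

D: 15·1 + 16·3 + 28·3 + 36·0 = 147
C: 15·3 + 16·1 + 28·0 + 36·1 = 97
B: 15·2 + 16·0 + 28·1 + 36·3 = 166
A: 15·0 + 16·2 + 28·2 + 36·2 = 160
B has the highest Borda score (166).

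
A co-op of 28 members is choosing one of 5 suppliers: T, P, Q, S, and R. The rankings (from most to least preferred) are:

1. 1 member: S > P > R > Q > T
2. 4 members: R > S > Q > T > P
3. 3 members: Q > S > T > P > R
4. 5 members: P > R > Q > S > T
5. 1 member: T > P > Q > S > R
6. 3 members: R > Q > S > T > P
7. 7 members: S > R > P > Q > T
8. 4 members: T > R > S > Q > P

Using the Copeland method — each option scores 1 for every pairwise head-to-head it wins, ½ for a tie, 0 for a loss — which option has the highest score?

T: beats P; loses to Q, S, and R → score 1.
P: ties Q; loses to T, S, and R → score 0.5.
Q: beats T; ties P; loses to S and R → score 1.5.
S: beats T, P, and Q; loses to R → score 3.
R: beats T, P, Q, and S → score 4.
R has the best pairwise record.

R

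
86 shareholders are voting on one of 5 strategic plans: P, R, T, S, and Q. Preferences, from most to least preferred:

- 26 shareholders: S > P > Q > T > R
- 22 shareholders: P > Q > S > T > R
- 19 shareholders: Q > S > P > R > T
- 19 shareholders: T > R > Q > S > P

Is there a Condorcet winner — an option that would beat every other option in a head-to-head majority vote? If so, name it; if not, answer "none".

none

Checking pairwise contests:
S beats P 64–22.
P beats R 67–19.
P beats T 67–19.
Q beats S 60–26.
P beats Q 48–38.
Every option loses at least one head-to-head, so there is no Condorcet winner.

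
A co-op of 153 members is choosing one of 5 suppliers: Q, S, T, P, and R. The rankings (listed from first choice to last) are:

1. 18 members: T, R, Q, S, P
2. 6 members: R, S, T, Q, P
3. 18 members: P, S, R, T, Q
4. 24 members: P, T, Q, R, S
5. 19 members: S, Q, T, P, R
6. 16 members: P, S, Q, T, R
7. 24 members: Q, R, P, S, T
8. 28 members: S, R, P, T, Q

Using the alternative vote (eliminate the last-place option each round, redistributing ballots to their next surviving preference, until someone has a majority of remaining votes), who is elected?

P

Round 1: Q 24, S 47, T 18, P 58, R 6. Eliminate R.
Round 2: Q 24, S 53, T 18, P 58. Eliminate T.
Round 3: Q 42, S 53, P 58. Eliminate Q.
Round 4: S 71, P 82. P has a majority.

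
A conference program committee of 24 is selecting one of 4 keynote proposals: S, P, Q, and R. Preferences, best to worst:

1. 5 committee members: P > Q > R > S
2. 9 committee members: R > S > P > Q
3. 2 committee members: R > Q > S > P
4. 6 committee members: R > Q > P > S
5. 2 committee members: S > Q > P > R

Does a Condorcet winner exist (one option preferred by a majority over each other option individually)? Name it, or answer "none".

R

R vs S: 22–2 for R.
R vs P: 17–7 for R.
R vs Q: 17–7 for R.
R beats every other option head-to-head.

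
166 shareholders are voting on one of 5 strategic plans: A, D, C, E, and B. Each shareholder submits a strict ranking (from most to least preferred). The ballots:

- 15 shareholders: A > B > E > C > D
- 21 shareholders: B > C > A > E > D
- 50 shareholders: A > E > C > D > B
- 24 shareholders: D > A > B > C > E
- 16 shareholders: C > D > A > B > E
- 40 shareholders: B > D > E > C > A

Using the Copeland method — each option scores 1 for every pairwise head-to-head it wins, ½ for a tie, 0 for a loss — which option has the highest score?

A

A: beats D, C, E, and B → score 4.
D: beats B; loses to A, C, and E → score 1.
C: beats D; loses to A, E, and B → score 1.
E: beats D and C; loses to A and B → score 2.
B: beats C and E; loses to A and D → score 2.
A has the best pairwise record.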